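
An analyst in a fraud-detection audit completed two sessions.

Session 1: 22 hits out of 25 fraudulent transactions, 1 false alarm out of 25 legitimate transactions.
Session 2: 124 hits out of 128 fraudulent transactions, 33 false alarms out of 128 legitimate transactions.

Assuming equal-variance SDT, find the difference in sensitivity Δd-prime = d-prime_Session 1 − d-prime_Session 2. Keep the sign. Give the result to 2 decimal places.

Δd-prime = 0.41

Session 1: z(0.8800) = 1.175, z(0.0400) = -1.751, d' = 2.926
Session 2: z(0.9688) = 1.863, z(0.2578) = -0.650, d' = 2.513
Δd' = d'_Session 1 − d'_Session 2 = 2.926 − 2.513 = 0.413
Session 1 has the higher sensitivity.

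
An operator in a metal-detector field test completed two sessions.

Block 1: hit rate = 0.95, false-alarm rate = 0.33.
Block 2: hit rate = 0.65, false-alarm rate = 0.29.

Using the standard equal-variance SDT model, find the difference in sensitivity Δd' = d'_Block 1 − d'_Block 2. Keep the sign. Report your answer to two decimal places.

Δd' = 1.15

Block 1: z(0.95) = 1.645, z(0.33) = -0.440, d' = 2.085
Block 2: z(0.65) = 0.385, z(0.29) = -0.553, d' = 0.938
Δd' = d'_Block 1 − d'_Block 2 = 2.085 − 0.938 = 1.147
Block 1 has the higher sensitivity.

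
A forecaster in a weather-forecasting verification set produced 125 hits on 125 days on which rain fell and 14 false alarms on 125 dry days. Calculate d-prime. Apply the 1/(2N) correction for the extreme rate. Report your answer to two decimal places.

d-prime = 3.87

The hit rate is 125/125 = 1, so apply the 1/(2N) correction: H → 1 − 1/(2·125) = 0.99600.
z(H) = z(0.99600) = 2.652
z(FA) = z(0.11200) = -1.216
d' = 2.652 − (-1.216) = 3.868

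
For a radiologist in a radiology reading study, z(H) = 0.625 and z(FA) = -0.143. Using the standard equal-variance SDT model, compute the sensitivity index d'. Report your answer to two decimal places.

d' = z(H) − z(FA) = 0.625 − (-0.143) = 0.768

d' = 0.77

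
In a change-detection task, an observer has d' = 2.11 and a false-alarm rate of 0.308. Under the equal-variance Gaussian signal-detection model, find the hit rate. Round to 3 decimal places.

z(false-alarm rate) = z(0.308) = -0.5015
z(H) = z(FA) + d' = -0.5015 + 2.11 = 1.6085
hit rate = Φ(1.6085) = 0.9461

hit rate = 0.946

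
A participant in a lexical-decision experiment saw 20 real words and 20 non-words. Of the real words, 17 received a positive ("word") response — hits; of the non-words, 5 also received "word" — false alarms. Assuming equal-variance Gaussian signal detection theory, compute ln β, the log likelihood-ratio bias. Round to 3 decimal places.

H = 17/20 = 0.8500
FA = 5/20 = 0.2500
z(H) = 1.0364
z(FA) = -0.6745
ln β = −½·[z(H)² − z(FA)²] = −0.5 × (1.0741 − 0.4550) = -0.30955

ln β = -0.310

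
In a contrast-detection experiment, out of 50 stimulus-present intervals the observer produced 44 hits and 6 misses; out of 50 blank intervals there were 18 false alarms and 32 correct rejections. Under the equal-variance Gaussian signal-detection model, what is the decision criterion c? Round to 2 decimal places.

H = 44/50 = 0.8800
FA = 18/50 = 0.3600
z(H) = 1.1750
z(FA) = -0.3585
c = −½·[z(H) + z(FA)] = −0.5 × (1.1750 + (-0.3585)) = -0.40825
c < 0: the observer has a liberal response bias.

c = -0.41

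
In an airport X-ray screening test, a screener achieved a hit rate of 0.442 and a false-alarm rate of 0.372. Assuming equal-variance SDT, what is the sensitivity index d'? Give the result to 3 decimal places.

d' = 0.181

z(0.442) = -0.1459, z(0.372) = -0.3266
d' = z(H) − z(FA) = -0.1459 − (-0.3266) = 0.1807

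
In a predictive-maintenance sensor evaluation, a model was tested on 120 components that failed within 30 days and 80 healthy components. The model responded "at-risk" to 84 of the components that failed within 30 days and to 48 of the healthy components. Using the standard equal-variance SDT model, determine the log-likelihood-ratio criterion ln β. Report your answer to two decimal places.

ln β = -0.11

H = 84/120 = 0.7000
FA = 48/80 = 0.6000
Φ⁻¹(0.7000) = 0.524, Φ⁻¹(0.6000) = 0.253
ln β = −½·[z(H)² − z(FA)²] = −0.5 × (0.275 − 0.064) = -0.1055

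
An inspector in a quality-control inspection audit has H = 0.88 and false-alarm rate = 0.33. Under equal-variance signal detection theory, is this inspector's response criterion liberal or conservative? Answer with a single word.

z(H) = 1.175, z(FA) = -0.440
c = −½·(z(H) + z(FA)) = -0.3675
c < 0 → liberal criterion (biased toward responding “yes”).

liberal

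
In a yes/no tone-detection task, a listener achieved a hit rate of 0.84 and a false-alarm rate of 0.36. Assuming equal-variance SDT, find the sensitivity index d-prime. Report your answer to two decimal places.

d-prime = 1.35

z(H) = z(0.84) = 0.9945
z(FA) = z(0.36) = -0.3585
d' = z(H) − z(FA) = 0.9945 − (-0.3585) = 1.3530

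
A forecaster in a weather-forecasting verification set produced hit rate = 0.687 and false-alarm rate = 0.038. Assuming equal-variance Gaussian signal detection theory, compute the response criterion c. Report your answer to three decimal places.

z(0.687) = 0.4874, z(0.038) = -1.7744
c = −½·[z(H) + z(FA)] = −0.5 × (0.4874 + (-1.7744)) = 0.6435
c > 0: the forecaster has a conservative response bias.

c = 0.644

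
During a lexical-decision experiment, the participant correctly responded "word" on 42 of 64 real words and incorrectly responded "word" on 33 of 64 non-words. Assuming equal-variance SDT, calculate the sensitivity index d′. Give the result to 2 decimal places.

d′ = 0.36

H = 42/64 = 0.6562
FA = 33/64 = 0.5156
z(0.6562) = 0.402, z(0.5156) = 0.039
d' = z(H) − z(FA) = 0.402 − 0.039 = 0.363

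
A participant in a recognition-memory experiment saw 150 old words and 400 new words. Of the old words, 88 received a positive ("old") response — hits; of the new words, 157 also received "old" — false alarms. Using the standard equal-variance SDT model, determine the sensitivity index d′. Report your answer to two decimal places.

d′ = 0.49

H = 88/150 = 0.5867
FA = 157/400 = 0.3925
Φ⁻¹(0.5867) = 0.219, Φ⁻¹(0.3925) = -0.273
d' = z(H) − z(FA) = 0.219 − (-0.273) = 0.492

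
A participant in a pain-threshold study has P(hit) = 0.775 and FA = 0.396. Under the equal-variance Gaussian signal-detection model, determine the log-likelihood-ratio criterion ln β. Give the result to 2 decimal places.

ln β = -0.25

z(H) = 0.755
z(FA) = -0.264
ln β = −½·[z(H)² − z(FA)²] = −0.5 × (0.570 − 0.070) = -0.250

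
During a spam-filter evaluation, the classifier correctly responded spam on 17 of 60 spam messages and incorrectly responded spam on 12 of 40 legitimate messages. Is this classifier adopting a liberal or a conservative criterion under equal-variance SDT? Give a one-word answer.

z(H) = -0.573, z(FA) = -0.524
c = −½·(z(H) + z(FA)) = 0.5485
c > 0 → conservative criterion (biased toward responding “no”).

conservative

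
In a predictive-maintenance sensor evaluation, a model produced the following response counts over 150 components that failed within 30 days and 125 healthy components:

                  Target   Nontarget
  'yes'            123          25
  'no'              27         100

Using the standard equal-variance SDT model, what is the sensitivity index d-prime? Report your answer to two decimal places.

H = 123/150 = 0.8200
FA = 25/125 = 0.2000
z(H) = 0.9154
z(FA) = -0.8416
d' = z(H) − z(FA) = 0.9154 − (-0.8416) = 1.7570

d-prime = 1.76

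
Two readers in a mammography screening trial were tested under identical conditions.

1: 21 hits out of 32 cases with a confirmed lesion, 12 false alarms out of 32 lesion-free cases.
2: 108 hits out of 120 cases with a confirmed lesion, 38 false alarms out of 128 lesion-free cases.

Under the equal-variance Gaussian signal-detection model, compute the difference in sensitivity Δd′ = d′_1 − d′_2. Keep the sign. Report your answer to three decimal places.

1: z(0.6562) = 0.4021, z(0.3750) = -0.3186, d' = 0.7207
2: z(0.9000) = 1.2816, z(0.2969) = -0.5333, d' = 1.8149
Δd' = d'_1 − d'_2 = 0.7207 − 1.8149 = -1.0942
2 has the higher sensitivity.

Δd′ = -1.094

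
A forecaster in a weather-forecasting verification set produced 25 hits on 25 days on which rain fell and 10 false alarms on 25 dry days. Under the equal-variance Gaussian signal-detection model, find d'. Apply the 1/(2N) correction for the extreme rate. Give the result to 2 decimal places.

The hit rate is 25/25 = 1, so apply the 1/(2N) correction: H → 1 − 1/(2·25) = 0.98000.
z(H) = z(0.98000) = 2.054
z(FA) = z(0.40000) = -0.253
d' = 2.054 − (-0.253) = 2.307

d' = 2.31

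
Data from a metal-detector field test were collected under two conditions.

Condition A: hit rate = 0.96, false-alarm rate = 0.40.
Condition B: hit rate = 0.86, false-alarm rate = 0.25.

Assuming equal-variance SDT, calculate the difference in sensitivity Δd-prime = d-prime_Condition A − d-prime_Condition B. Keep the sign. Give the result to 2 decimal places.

Condition A: z(0.96) = 1.751, z(0.40) = -0.253, d' = 2.004
Condition B: z(0.86) = 1.080, z(0.25) = -0.674, d' = 1.754
Δd' = d'_Condition A − d'_Condition B = 2.004 − 1.754 = 0.250
Condition A has the higher sensitivity.

Δd-prime = 0.25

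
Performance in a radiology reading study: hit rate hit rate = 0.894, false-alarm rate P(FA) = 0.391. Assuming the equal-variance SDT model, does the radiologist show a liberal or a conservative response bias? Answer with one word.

z(H) = 1.248, z(FA) = -0.277
c = −½·(z(H) + z(FA)) = -0.4855
c < 0 → liberal criterion (biased toward responding “yes”).

liberal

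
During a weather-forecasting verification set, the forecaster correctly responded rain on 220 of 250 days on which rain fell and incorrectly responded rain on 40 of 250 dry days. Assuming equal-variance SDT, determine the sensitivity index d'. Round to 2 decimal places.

H = 220/250 = 0.8800
FA = 40/250 = 0.1600
Φ⁻¹(H) = 1.1750
Φ⁻¹(FA) = -0.9945
d' = z(H) − z(FA) = 1.1750 − (-0.9945) = 2.1695

d' = 2.17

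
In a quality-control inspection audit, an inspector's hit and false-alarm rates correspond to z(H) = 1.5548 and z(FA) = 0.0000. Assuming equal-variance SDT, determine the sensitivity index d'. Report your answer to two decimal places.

d' = z(H) − z(FA) = 1.5548 − 0.0000 = 1.5548

d' = 1.55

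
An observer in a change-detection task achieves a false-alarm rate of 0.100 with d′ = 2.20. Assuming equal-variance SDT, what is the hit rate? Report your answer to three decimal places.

hit rate = 0.821

z(false-alarm rate) = z(0.100) = -1.2816
z(H) = z(FA) + d' = -1.2816 + 2.20 = 0.9184
hit rate = Φ(0.9184) = 0.8208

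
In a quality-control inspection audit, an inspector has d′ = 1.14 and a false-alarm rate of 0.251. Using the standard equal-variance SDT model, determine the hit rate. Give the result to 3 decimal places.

hit rate = 0.680

z(false-alarm rate) = z(0.251) = -0.6713
z(H) = z(FA) + d' = -0.6713 + 1.14 = 0.4687
hit rate = Φ(0.4687) = 0.6804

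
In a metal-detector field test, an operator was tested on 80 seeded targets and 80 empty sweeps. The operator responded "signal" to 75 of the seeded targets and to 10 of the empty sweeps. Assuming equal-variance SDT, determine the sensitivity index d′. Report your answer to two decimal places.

d′ = 2.68

H = 75/80 = 0.9375
FA = 10/80 = 0.1250
z(H) = z(0.9375) = 1.5341
z(FA) = z(0.1250) = -1.1503
d' = z(H) − z(FA) = 1.5341 − (-1.1503) = 2.6844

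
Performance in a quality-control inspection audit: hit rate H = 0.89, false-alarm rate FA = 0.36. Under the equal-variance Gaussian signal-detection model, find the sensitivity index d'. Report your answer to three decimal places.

d' = 1.585

z(0.89) = 1.2265, z(0.36) = -0.3585
d' = z(H) − z(FA) = 1.2265 − (-0.3585) = 1.5850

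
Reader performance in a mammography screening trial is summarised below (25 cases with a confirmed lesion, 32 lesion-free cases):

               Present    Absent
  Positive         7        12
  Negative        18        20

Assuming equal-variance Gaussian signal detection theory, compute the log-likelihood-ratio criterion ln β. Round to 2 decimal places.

H = 7/25 = 0.2800
FA = 12/32 = 0.3750
z(0.2800) = -0.583, z(0.3750) = -0.319
ln β = −½·[z(H)² − z(FA)²] = −0.5 × (0.340 − 0.102) = -0.119

ln β = -0.12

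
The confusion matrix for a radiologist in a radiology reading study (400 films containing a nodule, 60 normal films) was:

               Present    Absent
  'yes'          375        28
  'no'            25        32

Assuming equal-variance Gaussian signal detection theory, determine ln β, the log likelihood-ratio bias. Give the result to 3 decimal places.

H = 375/400 = 0.9375
FA = 28/60 = 0.4667
Φ⁻¹(0.9375) = 1.5341, Φ⁻¹(0.4667) = -0.0836
ln β = −½·[z(H)² − z(FA)²] = −0.5 × (2.3535 − 0.0070) = -1.17325

ln β = -1.173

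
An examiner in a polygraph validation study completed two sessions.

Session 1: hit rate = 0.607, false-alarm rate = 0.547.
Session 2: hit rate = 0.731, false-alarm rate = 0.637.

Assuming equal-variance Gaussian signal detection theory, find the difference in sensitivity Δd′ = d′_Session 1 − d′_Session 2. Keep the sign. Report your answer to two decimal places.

Δd′ = -0.11

Session 1: z(0.607) = 0.272, z(0.547) = 0.118, d' = 0.154
Session 2: z(0.731) = 0.616, z(0.637) = 0.350, d' = 0.266
Δd' = d'_Session 1 − d'_Session 2 = 0.154 − 0.266 = -0.112
Session 2 has the higher sensitivity.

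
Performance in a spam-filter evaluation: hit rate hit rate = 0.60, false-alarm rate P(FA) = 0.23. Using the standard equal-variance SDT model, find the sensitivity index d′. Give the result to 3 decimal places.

d′ = 0.992

Φ⁻¹(0.60) = 0.2533, Φ⁻¹(0.23) = -0.7388
d' = z(H) − z(FA) = 0.2533 − (-0.7388) = 0.9921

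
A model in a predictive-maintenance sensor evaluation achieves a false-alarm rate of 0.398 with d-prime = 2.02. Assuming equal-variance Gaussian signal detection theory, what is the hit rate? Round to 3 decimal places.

z(false-alarm rate) = z(0.398) = -0.2585
z(H) = z(FA) + d' = -0.2585 + 2.02 = 1.7615
hit rate = Φ(1.7615) = 0.9609

hit rate = 0.961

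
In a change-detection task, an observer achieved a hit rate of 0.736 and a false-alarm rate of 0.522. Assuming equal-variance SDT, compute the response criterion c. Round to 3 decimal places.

c = -0.343

z(H) = z(0.736) = 0.6311
z(FA) = z(0.522) = 0.0552
c = −½·[z(H) + z(FA)] = −0.5 × (0.6311 + 0.0552) = -0.34315
c < 0: the observer has a liberal response bias.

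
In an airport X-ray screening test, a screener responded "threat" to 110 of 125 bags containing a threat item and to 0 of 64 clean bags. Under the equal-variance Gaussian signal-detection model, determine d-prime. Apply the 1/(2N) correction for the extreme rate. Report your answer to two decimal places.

d-prime = 3.59

The false-alarm rate is 0/64 = 0, so apply the 1/(2N) correction: FA → 1/(2·64) = 0.00781.
z(H) = z(0.88000) = 1.175
z(FA) = z(0.00781) = -2.418
d' = 1.175 − (-2.418) = 3.593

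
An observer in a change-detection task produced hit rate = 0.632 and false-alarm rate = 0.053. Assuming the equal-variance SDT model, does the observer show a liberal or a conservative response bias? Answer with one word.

z(H) = 0.337, z(FA) = -1.616
c = −½·(z(H) + z(FA)) = 0.6395
c > 0 → conservative criterion (biased toward responding “no”).

conservative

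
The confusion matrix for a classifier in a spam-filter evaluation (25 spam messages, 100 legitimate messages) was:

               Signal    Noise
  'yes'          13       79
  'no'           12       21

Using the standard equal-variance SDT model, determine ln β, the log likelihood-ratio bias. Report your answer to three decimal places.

ln β = 0.324

H = 13/25 = 0.5200
FA = 79/100 = 0.7900
z(H) = z(0.5200) = 0.0502
z(FA) = z(0.7900) = 0.8064
ln β = −½·[z(H)² − z(FA)²] = −0.5 × (0.0025 − 0.6503) = 0.3239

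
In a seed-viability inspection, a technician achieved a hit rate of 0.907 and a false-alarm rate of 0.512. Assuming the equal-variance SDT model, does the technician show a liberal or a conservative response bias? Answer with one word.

z(H) = 1.323, z(FA) = 0.030
c = −½·(z(H) + z(FA)) = -0.6765
c < 0 → liberal criterion (biased toward responding “yes”).

liberal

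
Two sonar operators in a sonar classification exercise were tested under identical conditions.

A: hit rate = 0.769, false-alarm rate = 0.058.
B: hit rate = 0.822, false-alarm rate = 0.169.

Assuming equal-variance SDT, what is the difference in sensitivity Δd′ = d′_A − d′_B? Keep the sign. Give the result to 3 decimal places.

Δd′ = 0.426

A: z(0.769) = 0.7356, z(0.058) = -1.5718, d' = 2.3074
B: z(0.822) = 0.9230, z(0.169) = -0.9581, d' = 1.8811
Δd' = d'_A − d'_B = 2.3074 − 1.8811 = 0.4263
A has the higher sensitivity.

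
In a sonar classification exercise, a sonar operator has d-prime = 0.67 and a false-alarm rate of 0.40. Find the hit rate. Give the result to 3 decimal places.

z(false-alarm rate) = z(0.40) = -0.2533
z(H) = z(FA) + d' = -0.2533 + 0.67 = 0.4167
hit rate = Φ(0.4167) = 0.6616

hit rate = 0.662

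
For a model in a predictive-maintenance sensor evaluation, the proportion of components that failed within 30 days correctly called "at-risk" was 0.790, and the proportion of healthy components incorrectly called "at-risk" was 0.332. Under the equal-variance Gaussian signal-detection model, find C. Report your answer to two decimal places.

C = -0.19

z(H) = 0.8064
z(FA) = -0.4344
c = −½·[z(H) + z(FA)] = −0.5 × (0.8064 + (-0.4344)) = -0.1860
c < 0: the model has a liberal response bias.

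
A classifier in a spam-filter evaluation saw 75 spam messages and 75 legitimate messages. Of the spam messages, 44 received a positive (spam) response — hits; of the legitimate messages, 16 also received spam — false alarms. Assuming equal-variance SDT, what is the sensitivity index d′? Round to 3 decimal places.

H = 44/75 = 0.5867
FA = 16/75 = 0.2133
z(0.5867) = 0.2191, z(0.2133) = -0.7950
d' = z(H) − z(FA) = 0.2191 − (-0.7950) = 1.0141

d′ = 1.014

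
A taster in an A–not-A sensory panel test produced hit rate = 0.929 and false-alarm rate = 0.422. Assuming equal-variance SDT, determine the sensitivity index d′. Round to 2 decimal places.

z(H) = 1.4684
z(FA) = -0.1968
d' = z(H) − z(FA) = 1.4684 − (-0.1968) = 1.6652

d′ = 1.67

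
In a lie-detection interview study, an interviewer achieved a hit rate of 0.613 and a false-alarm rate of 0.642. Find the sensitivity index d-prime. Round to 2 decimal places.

d-prime = -0.08

z(H) = z(0.613) = 0.287
z(FA) = z(0.642) = 0.364
d' = z(H) − z(FA) = 0.287 − 0.364 = -0.077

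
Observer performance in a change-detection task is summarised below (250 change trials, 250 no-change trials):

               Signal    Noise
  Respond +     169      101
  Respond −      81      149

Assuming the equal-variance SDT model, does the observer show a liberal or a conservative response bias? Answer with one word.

z(H) = 0.457, z(FA) = -0.243
c = −½·(z(H) + z(FA)) = -0.107
c < 0 → liberal criterion (biased toward responding “yes”).

liberal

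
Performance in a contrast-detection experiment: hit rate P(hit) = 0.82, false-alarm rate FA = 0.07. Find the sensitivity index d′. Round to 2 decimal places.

Φ⁻¹(H) = 0.915
Φ⁻¹(FA) = -1.476
d' = z(H) − z(FA) = 0.915 − (-1.476) = 2.391

d′ = 2.39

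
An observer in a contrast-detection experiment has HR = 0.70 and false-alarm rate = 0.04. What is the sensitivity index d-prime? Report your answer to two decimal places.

z(H) = z(0.70) = 0.524
z(FA) = z(0.04) = -1.751
d' = z(H) − z(FA) = 0.524 − (-1.751) = 2.275

d-prime = 2.28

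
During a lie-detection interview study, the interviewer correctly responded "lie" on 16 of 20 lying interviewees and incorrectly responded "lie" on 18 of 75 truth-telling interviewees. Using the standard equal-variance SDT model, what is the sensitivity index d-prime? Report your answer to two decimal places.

d-prime = 1.55

H = 16/20 = 0.8000
FA = 18/75 = 0.2400
z(H) = z(0.8000) = 0.842
z(FA) = z(0.2400) = -0.706
d' = z(H) − z(FA) = 0.842 − (-0.706) = 1.548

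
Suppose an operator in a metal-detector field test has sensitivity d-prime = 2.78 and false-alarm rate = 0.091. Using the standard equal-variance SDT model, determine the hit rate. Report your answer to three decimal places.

z(false-alarm rate) = z(0.091) = -1.3346
z(H) = z(FA) + d' = -1.3346 + 2.78 = 1.4454
hit rate = Φ(1.4454) = 0.9258

hit rate = 0.926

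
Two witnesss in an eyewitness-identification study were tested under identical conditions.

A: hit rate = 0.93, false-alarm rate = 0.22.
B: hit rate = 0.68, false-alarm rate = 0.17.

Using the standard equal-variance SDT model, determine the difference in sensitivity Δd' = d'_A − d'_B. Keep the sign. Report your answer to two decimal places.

A: z(0.93) = 1.476, z(0.22) = -0.772, d' = 2.248
B: z(0.68) = 0.468, z(0.17) = -0.954, d' = 1.422
Δd' = d'_A − d'_B = 2.248 − 1.422 = 0.826
A has the higher sensitivity.

Δd' = 0.83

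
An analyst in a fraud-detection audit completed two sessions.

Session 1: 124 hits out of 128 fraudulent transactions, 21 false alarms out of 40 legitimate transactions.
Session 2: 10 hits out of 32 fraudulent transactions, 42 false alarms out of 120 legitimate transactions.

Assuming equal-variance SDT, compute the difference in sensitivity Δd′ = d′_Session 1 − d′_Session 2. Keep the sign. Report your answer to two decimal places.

Δd′ = 1.90

Session 1: z(0.9688) = 1.863, z(0.5250) = 0.063, d' = 1.800
Session 2: z(0.3125) = -0.489, z(0.3500) = -0.385, d' = -0.104
Δd' = d'_Session 1 − d'_Session 2 = 1.800 − (-0.104) = 1.904
Session 1 has the higher sensitivity.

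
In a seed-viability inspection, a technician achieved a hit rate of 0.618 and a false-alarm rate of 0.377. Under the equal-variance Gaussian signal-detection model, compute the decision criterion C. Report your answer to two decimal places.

z(0.618) = 0.300, z(0.377) = -0.313
c = −½·[z(H) + z(FA)] = −0.5 × (0.300 + (-0.313)) = 0.0065
c > 0: the technician has a conservative response bias.

C = 0.01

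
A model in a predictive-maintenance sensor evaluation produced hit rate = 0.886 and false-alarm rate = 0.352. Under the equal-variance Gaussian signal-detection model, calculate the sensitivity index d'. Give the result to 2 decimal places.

z(H) = 1.206
z(FA) = -0.380
d' = z(H) − z(FA) = 1.206 − (-0.380) = 1.586

d' = 1.59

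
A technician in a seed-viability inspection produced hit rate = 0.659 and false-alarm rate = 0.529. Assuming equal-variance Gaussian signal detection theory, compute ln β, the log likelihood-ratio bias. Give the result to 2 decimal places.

z(H) = z(0.659) = 0.410
z(FA) = z(0.529) = 0.073
ln β = −½·[z(H)² − z(FA)²] = −0.5 × (0.168 − 0.005) = -0.0815

ln β = -0.08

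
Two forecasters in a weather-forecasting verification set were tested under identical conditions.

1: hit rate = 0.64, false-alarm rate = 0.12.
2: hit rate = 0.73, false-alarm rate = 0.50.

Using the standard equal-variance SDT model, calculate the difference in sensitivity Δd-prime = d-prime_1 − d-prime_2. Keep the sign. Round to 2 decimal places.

Δd-prime = 0.92

1: z(0.64) = 0.358, z(0.12) = -1.175, d' = 1.533
2: z(0.73) = 0.613, z(0.50) = 0.000, d' = 0.613
Δd' = d'_1 − d'_2 = 1.533 − 0.613 = 0.920
1 has the higher sensitivity.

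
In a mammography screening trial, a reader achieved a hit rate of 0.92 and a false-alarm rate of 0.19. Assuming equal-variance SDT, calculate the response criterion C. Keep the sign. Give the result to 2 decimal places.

Φ⁻¹(0.92) = 1.4051, Φ⁻¹(0.19) = -0.8779
c = −½·[z(H) + z(FA)] = −0.5 × (1.4051 + (-0.8779)) = -0.2636

C = -0.26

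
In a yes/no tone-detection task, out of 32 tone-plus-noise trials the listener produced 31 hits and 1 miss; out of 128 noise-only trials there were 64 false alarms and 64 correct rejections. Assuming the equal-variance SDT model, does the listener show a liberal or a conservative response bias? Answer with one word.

liberal

z(H) = 1.863, z(FA) = 0.000
c = −½·(z(H) + z(FA)) = -0.9315
c < 0 → liberal criterion (biased toward responding “yes”).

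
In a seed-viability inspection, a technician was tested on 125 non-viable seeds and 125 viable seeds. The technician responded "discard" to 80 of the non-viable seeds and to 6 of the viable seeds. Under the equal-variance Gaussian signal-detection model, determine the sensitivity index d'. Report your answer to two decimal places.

H = 80/125 = 0.6400
FA = 6/125 = 0.0480
z(H) = 0.3585
z(FA) = -1.6646
d' = z(H) − z(FA) = 0.3585 − (-1.6646) = 2.0231

d' = 2.02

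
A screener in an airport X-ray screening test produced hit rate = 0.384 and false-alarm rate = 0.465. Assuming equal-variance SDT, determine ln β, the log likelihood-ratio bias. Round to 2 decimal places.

z(H) = z(0.384) = -0.295
z(FA) = z(0.465) = -0.088
ln β = −½·[z(H)² − z(FA)²] = −0.5 × (0.087 − 0.008) = -0.0395

ln β = -0.04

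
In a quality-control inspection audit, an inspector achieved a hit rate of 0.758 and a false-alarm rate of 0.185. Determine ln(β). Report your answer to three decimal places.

ln β = 0.157

Φ⁻¹(H) = 0.6999
Φ⁻¹(FA) = -0.8965
ln β = −½·[z(H)² − z(FA)²] = −0.5 × (0.4899 − 0.8037) = 0.1569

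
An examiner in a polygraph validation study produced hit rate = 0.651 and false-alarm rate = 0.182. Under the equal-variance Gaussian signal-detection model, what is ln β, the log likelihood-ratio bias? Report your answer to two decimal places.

z(H) = 0.388
z(FA) = -0.908
ln β = −½·[z(H)² − z(FA)²] = −0.5 × (0.151 − 0.824) = 0.3365

ln β = 0.34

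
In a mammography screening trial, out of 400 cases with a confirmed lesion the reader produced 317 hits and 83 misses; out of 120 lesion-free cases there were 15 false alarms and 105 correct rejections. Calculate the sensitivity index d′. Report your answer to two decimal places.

d′ = 1.97

H = 317/400 = 0.7925
FA = 15/120 = 0.1250
z(H) = z(0.7925) = 0.8151
z(FA) = z(0.1250) = -1.1503
d' = z(H) − z(FA) = 0.8151 − (-1.1503) = 1.9654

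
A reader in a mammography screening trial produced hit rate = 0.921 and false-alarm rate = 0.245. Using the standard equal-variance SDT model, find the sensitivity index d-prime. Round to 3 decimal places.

d-prime = 2.102

z(0.921) = 1.4118, z(0.245) = -0.6903
d' = z(H) − z(FA) = 1.4118 − (-0.6903) = 2.1021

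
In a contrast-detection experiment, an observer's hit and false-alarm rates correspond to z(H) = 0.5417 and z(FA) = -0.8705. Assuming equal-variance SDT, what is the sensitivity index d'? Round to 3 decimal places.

d' = 1.412

d' = z(H) − z(FA) = 0.5417 − (-0.8705) = 1.4122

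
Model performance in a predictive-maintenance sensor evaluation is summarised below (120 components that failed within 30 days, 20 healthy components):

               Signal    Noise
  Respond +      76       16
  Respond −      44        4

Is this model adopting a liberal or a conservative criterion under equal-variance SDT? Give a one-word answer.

z(H) = 0.341, z(FA) = 0.842
c = −½·(z(H) + z(FA)) = -0.5915
c < 0 → liberal criterion (biased toward responding “yes”).

liberal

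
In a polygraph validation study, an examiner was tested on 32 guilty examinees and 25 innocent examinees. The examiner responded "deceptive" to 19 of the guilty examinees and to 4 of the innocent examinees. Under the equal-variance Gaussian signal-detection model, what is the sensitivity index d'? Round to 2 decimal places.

H = 19/32 = 0.5938
FA = 4/25 = 0.1600
z(H) = 0.237
z(FA) = -0.994
d' = z(H) − z(FA) = 0.237 − (-0.994) = 1.231

d' = 1.23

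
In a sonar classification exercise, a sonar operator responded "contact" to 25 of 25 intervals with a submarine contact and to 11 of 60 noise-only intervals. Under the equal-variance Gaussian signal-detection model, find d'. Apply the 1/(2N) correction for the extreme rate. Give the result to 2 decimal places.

d' = 2.96

The hit rate is 25/25 = 1, so apply the 1/(2N) correction: H → 1 − 1/(2·25) = 0.98000.
z(H) = z(0.98000) = 2.054
z(FA) = z(0.18333) = -0.903
d' = 2.054 − (-0.903) = 2.957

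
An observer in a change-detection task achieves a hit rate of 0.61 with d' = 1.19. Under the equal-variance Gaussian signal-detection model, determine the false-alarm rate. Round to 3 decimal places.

false-alarm rate = 0.181

z(hit rate) = z(0.61) = 0.2793
z(FA) = z(H) − d' = 0.2793 − 1.19 = -0.9107
false-alarm rate = Φ(-0.9107) = 0.1812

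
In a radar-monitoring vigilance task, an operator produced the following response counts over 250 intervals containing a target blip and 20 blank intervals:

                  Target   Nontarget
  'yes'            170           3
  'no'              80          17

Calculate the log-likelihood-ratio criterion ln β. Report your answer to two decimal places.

ln β = 0.43

H = 170/250 = 0.6800
FA = 3/20 = 0.1500
Φ⁻¹(H) = Φ⁻¹(0.6800) = 0.468
Φ⁻¹(FA) = Φ⁻¹(0.1500) = -1.036
ln β = −½·[z(H)² − z(FA)²] = −0.5 × (0.219 − 1.073) = 0.427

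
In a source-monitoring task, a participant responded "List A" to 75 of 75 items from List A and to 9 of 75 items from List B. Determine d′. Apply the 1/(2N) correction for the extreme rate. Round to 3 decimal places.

d′ = 3.650

The hit rate is 75/75 = 1, so apply the 1/(2N) correction: H → 1 − 1/(2·75) = 0.99333.
z(H) = z(0.99333) = 2.4746
z(FA) = z(0.12000) = -1.1750
d' = 2.4746 − (-1.1750) = 3.6496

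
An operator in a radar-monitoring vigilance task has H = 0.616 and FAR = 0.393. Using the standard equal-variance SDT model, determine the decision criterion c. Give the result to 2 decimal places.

z(H) = z(0.616) = 0.2950
z(FA) = z(0.393) = -0.2715
c = −½·[z(H) + z(FA)] = −0.5 × (0.2950 + (-0.2715)) = -0.01175
c < 0: the operator has a liberal response bias.

c = -0.01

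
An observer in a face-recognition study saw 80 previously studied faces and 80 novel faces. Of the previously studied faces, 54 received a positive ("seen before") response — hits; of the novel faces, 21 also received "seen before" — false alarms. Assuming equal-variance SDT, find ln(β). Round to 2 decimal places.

ln β = 0.10

H = 54/80 = 0.6750
FA = 21/80 = 0.2625
z(H) = 0.454
z(FA) = -0.636
ln β = −½·[z(H)² − z(FA)²] = −0.5 × (0.206 − 0.404) = 0.099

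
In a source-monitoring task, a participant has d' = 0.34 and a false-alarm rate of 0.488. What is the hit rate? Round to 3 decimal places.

z(false-alarm rate) = z(0.488) = -0.0301
z(H) = z(FA) + d' = -0.0301 + 0.34 = 0.3099
hit rate = Φ(0.3099) = 0.6217

hit rate = 0.622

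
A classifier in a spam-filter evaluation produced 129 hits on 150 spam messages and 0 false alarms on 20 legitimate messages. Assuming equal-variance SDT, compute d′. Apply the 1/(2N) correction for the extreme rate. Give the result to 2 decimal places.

The false-alarm rate is 0/20 = 0, so apply the 1/(2N) correction: FA → 1/(2·20) = 0.02500.
z(H) = z(0.86000) = 1.080
z(FA) = z(0.02500) = -1.960
d' = 1.080 − (-1.960) = 3.040

d′ = 3.04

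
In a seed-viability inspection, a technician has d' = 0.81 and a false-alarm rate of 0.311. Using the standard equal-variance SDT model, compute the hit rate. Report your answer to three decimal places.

hit rate = 0.624

z(false-alarm rate) = z(0.311) = -0.4930
z(H) = z(FA) + d' = -0.4930 + 0.81 = 0.3170
hit rate = Φ(0.3170) = 0.6244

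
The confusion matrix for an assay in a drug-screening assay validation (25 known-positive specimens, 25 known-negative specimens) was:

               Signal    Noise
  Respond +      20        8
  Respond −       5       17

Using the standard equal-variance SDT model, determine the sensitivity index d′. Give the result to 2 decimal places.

H = 20/25 = 0.8000
FA = 8/25 = 0.3200
z(H) = 0.8416
z(FA) = -0.4677
d' = z(H) − z(FA) = 0.8416 − (-0.4677) = 1.3093

d′ = 1.31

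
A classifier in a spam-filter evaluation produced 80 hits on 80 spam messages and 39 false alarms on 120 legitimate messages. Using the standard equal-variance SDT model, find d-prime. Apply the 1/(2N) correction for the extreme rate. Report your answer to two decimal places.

d-prime = 2.95

The hit rate is 80/80 = 1, so apply the 1/(2N) correction: H → 1 − 1/(2·80) = 0.99375.
z(H) = z(0.99375) = 2.498
z(FA) = z(0.32500) = -0.454
d' = 2.498 − (-0.454) = 2.952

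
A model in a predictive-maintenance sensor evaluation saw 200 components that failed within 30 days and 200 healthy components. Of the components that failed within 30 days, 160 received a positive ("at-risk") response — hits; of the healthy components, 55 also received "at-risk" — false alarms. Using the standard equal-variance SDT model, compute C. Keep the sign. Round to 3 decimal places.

H = 160/200 = 0.8000
FA = 55/200 = 0.2750
z(H) = 0.8416
z(FA) = -0.5978
c = −½·[z(H) + z(FA)] = −0.5 × (0.8416 + (-0.5978)) = -0.1219

C = -0.122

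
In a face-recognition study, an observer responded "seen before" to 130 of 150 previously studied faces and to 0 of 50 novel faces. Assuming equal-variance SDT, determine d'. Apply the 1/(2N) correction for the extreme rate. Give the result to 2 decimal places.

d' = 3.44

The false-alarm rate is 0/50 = 0, so apply the 1/(2N) correction: FA → 1/(2·50) = 0.01000.
z(H) = z(0.86667) = 1.111
z(FA) = z(0.01000) = -2.326
d' = 1.111 − (-2.326) = 3.437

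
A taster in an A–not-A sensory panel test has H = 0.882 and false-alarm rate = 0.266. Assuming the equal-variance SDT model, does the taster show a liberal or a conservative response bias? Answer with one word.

z(H) = 1.185, z(FA) = -0.625
c = −½·(z(H) + z(FA)) = -0.280
c < 0 → liberal criterion (biased toward responding “yes”).

liberal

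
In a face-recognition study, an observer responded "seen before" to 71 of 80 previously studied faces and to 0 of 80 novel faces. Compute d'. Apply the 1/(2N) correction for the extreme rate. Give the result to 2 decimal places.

d' = 3.71

The false-alarm rate is 0/80 = 0, so apply the 1/(2N) correction: FA → 1/(2·80) = 0.00625.
z(H) = z(0.88750) = 1.213
z(FA) = z(0.00625) = -2.498
d' = 1.213 − (-2.498) = 3.711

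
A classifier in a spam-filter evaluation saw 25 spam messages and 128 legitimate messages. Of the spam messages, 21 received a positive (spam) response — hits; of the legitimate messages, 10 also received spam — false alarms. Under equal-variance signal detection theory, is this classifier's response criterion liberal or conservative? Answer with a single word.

z(H) = 0.994, z(FA) = -1.418
c = −½·(z(H) + z(FA)) = 0.212
c > 0 → conservative criterion (biased toward responding “no”).

conservative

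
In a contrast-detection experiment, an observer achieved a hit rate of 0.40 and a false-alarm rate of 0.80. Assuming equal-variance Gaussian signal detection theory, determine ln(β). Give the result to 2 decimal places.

z(0.40) = -0.253, z(0.80) = 0.842
ln β = −½·[z(H)² − z(FA)²] = −0.5 × (0.064 − 0.709) = 0.3225

ln β = 0.32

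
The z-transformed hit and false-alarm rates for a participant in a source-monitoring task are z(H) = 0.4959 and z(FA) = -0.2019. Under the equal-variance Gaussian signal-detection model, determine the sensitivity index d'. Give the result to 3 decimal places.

d' = 0.698

d' = z(H) − z(FA) = 0.4959 − (-0.2019) = 0.6978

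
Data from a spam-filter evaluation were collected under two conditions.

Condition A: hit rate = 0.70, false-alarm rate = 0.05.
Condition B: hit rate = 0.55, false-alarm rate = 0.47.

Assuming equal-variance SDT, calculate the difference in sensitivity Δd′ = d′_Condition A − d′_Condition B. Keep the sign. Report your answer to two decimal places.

Δd′ = 1.97

Condition A: z(0.70) = 0.524, z(0.05) = -1.645, d' = 2.169
Condition B: z(0.55) = 0.126, z(0.47) = -0.075, d' = 0.201
Δd' = d'_Condition A − d'_Condition B = 2.169 − 0.201 = 1.968
Condition A has the higher sensitivity.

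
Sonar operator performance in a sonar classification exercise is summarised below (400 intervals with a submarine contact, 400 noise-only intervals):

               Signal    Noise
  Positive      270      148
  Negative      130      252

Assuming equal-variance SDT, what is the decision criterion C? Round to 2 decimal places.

H = 270/400 = 0.6750
FA = 148/400 = 0.3700
Φ⁻¹(H) = Φ⁻¹(0.6750) = 0.4538
Φ⁻¹(FA) = Φ⁻¹(0.3700) = -0.3319
c = −½·[z(H) + z(FA)] = −0.5 × (0.4538 + (-0.3319)) = -0.06095

C = -0.06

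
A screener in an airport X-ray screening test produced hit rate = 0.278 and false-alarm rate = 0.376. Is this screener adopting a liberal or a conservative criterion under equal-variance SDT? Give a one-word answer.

z(H) = -0.589, z(FA) = -0.316
c = −½·(z(H) + z(FA)) = 0.4525
c > 0 → conservative criterion (biased toward responding “no”).

conservative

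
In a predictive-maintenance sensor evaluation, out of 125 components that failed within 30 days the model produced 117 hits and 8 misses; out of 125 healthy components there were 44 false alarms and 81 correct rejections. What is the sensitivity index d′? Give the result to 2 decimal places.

H = 117/125 = 0.9360
FA = 44/125 = 0.3520
z(0.9360) = 1.522, z(0.3520) = -0.380
d' = z(H) − z(FA) = 1.522 − (-0.380) = 1.902

d′ = 1.90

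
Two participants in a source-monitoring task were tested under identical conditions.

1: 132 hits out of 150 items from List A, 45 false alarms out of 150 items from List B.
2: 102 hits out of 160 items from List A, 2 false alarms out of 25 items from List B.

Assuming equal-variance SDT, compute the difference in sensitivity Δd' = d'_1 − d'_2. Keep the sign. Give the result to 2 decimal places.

Δd' = -0.06

1: z(0.8800) = 1.175, z(0.3000) = -0.524, d' = 1.699
2: z(0.6375) = 0.352, z(0.0800) = -1.405, d' = 1.757
Δd' = d'_1 − d'_2 = 1.699 − 1.757 = -0.058
2 has the higher sensitivity.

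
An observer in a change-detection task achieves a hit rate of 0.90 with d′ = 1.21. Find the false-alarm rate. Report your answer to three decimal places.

false-alarm rate = 0.529

z(hit rate) = z(0.90) = 1.2816
z(FA) = z(H) − d' = 1.2816 − 1.21 = 0.0716
false-alarm rate = Φ(0.0716) = 0.5285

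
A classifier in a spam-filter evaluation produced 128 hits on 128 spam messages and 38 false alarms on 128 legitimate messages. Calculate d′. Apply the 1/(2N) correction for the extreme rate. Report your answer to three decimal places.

The hit rate is 128/128 = 1, so apply the 1/(2N) correction: H → 1 − 1/(2·128) = 0.99609.
z(H) = z(0.99609) = 2.6597
z(FA) = z(0.29688) = -0.5334
d' = 2.6597 − (-0.5334) = 3.1931

d′ = 3.193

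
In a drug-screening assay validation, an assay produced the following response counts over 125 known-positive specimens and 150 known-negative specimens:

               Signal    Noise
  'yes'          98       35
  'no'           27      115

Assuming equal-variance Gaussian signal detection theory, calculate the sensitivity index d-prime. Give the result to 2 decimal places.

d-prime = 1.51

H = 98/125 = 0.7840
FA = 35/150 = 0.2333
z(H) = 0.786
z(FA) = -0.728
d' = z(H) − z(FA) = 0.786 − (-0.728) = 1.514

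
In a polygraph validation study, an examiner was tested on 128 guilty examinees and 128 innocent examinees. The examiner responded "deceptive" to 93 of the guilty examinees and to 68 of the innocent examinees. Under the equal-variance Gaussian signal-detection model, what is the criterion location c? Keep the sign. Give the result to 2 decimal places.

H = 93/128 = 0.7266
FA = 68/128 = 0.5312
z(0.7266) = 0.603, z(0.5312) = 0.078
c = −½·[z(H) + z(FA)] = −0.5 × (0.603 + 0.078) = -0.3405

c = -0.34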